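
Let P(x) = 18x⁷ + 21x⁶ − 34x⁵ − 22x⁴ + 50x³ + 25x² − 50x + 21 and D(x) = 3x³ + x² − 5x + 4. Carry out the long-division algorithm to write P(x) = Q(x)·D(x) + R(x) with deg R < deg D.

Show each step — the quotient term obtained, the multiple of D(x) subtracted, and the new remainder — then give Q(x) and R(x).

Step 1: lead(18x⁷ + 21x⁶ − 34x⁵ − 22x⁴ + 50x³ + 25x² − 50x + 21) ÷ lead(D) = 18x⁷ ÷ 3x³ = 6x⁴. Subtract (6x⁴)·D = 18x⁷ + 6x⁶ − 30x⁵ + 24x⁴. Remainder: 15x⁶ − 4x⁵ − 46x⁴ + 50x³ + 25x² − 50x + 21.
Step 2: lead(15x⁶ − 4x⁵ − 46x⁴ + 50x³ + 25x² − 50x + 21) ÷ lead(D) = 15x⁶ ÷ 3x³ = 5x³. Subtract (5x³)·D = 15x⁶ + 5x⁵ − 25x⁴ + 20x³. Remainder: −9x⁵ − 21x⁴ + 30x³ + 25x² − 50x + 21.
Step 3: lead(−9x⁵ − 21x⁴ + 30x³ + 25x² − 50x + 21) ÷ lead(D) = −9x⁵ ÷ 3x³ = −3x². Subtract (−3x²)·D = −9x⁵ − 3x⁴ + 15x³ − 12x². Remainder: −18x⁴ + 15x³ + 37x² − 50x + 21.
Step 4: lead(−18x⁴ + 15x³ + 37x² − 50x + 21) ÷ lead(D) = −18x⁴ ÷ 3x³ = −6x. Subtract (−6x)·D = −18x⁴ − 6x³ + 30x² − 24x. Remainder: 21x³ + 7x² − 26x + 21.
Step 5: lead(21x³ + 7x² − 26x + 21) ÷ lead(D) = 21x³ ÷ 3x³ = 7. Subtract (7)·D = 21x³ + 7x² − 35x + 28. Remainder: 9x − 7.

Q(x) = 6x⁴ + 5x³ − 3x² − 6x + 7; R(x) = 9x − 7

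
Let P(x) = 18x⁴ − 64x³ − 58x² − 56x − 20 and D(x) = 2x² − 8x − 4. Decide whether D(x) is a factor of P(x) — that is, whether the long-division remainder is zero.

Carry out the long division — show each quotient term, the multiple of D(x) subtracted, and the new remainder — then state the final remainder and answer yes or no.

Step 1: lead(18x⁴ − 64x³ − 58x² − 56x − 20) ÷ lead(D) = 18x⁴ ÷ 2x² = 9x². Subtract (9x²)·D = 18x⁴ − 72x³ − 36x². Remainder: 8x³ − 22x² − 56x − 20.
Step 2: lead(8x³ − 22x² − 56x − 20) ÷ lead(D) = 8x³ ÷ 2x² = 4x. Subtract (4x)·D = 8x³ − 32x² − 16x. Remainder: 10x² − 40x − 20.
Step 3: lead(10x² − 40x − 20) ÷ lead(D) = 10x² ÷ 2x² = 5. Subtract (5)·D = 10x² − 40x − 20. Remainder: 0.

R(x) = 0, so D(x) is a factor of P(x). yes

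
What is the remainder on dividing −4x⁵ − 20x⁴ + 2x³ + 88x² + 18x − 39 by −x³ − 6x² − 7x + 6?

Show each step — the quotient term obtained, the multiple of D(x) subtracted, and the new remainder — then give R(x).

R(x) = −3

Step 1: lead(−4x⁵ − 20x⁴ + 2x³ + 88x² + 18x − 39) ÷ lead(D) = −4x⁵ ÷ −x³ = 4x². Subtract (4x²)·D = −4x⁵ − 24x⁴ − 28x³ + 24x². Remainder: 4x⁴ + 30x³ + 64x² + 18x − 39.
Step 2: lead(4x⁴ + 30x³ + 64x² + 18x − 39) ÷ lead(D) = 4x⁴ ÷ −x³ = −4x. Subtract (−4x)·D = 4x⁴ + 24x³ + 28x² − 24x. Remainder: 6x³ + 36x² + 42x − 39.
Step 3: lead(6x³ + 36x² + 42x − 39) ÷ lead(D) = 6x³ ÷ −x³ = −6. Subtract (−6)·D = 6x³ + 36x² + 42x − 36. Remainder: −3.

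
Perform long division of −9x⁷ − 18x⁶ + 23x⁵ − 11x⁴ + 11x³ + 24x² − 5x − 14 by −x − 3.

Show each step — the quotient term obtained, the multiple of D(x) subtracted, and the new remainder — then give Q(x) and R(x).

Step 1: lead(−9x⁷ − 18x⁶ + 23x⁵ − 11x⁴ + 11x³ + 24x² − 5x − 14) ÷ lead(D) = −9x⁷ ÷ −x = 9x⁶. Subtract (9x⁶)·D = −9x⁷ − 27x⁶. Remainder: 9x⁶ + 23x⁵ − 11x⁴ + 11x³ + 24x² − 5x − 14.
Step 2: lead(9x⁶ + 23x⁵ − 11x⁴ + 11x³ + 24x² − 5x − 14) ÷ lead(D) = 9x⁶ ÷ −x = −9x⁵. Subtract (−9x⁵)·D = 9x⁶ + 27x⁵. Remainder: −4x⁵ − 11x⁴ + 11x³ + 24x² − 5x − 14.
Step 3: lead(−4x⁵ − 11x⁴ + 11x³ + 24x² − 5x − 14) ÷ lead(D) = −4x⁵ ÷ −x = 4x⁴. Subtract (4x⁴)·D = −4x⁵ − 12x⁴. Remainder: x⁴ + 11x³ + 24x² − 5x − 14.
Step 4: lead(x⁴ + 11x³ + 24x² − 5x − 14) ÷ lead(D) = x⁴ ÷ −x = −x³. Subtract (−x³)·D = x⁴ + 3x³. Remainder: 8x³ + 24x² − 5x − 14.
Step 5: lead(8x³ + 24x² − 5x − 14) ÷ lead(D) = 8x³ ÷ −x = −8x². Subtract (−8x²)·D = 8x³ + 24x². Remainder: −5x − 14.
Step 6: lead(−5x − 14) ÷ lead(D) = −5x ÷ −x = 5. Subtract (5)·D = −5x − 15. Remainder: 1.

Q(x) = 9x⁶ − 9x⁵ + 4x⁴ − x³ − 8x² + 5; R(x) = 1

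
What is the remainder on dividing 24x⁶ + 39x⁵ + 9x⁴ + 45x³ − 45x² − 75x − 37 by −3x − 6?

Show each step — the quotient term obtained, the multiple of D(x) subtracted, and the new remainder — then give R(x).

Step 1: lead(24x⁶ + 39x⁵ + 9x⁴ + 45x³ − 45x² − 75x − 37) ÷ lead(D) = 24x⁶ ÷ −3x = −8x⁵. Subtract (−8x⁵)·D = 24x⁶ + 48x⁵. Remainder: −9x⁵ + 9x⁴ + 45x³ − 45x² − 75x − 37.
Step 2: lead(−9x⁵ + 9x⁴ + 45x³ − 45x² − 75x − 37) ÷ lead(D) = −9x⁵ ÷ −3x = 3x⁴. Subtract (3x⁴)·D = −9x⁵ − 18x⁴. Remainder: 27x⁴ + 45x³ − 45x² − 75x − 37.
Step 3: lead(27x⁴ + 45x³ − 45x² − 75x − 37) ÷ lead(D) = 27x⁴ ÷ −3x = −9x³. Subtract (−9x³)·D = 27x⁴ + 54x³. Remainder: −9x³ − 45x² − 75x − 37.
Step 4: lead(−9x³ − 45x² − 75x − 37) ÷ lead(D) = −9x³ ÷ −3x = 3x². Subtract (3x²)·D = −9x³ − 18x². Remainder: −27x² − 75x − 37.
Step 5: lead(−27x² − 75x − 37) ÷ lead(D) = −27x² ÷ −3x = 9x. Subtract (9x)·D = −27x² − 54x. Remainder: −21x − 37.
Step 6: lead(−21x − 37) ÷ lead(D) = −21x ÷ −3x = 7. Subtract (7)·D = −21x − 42. Remainder: 5.

R(x) = 5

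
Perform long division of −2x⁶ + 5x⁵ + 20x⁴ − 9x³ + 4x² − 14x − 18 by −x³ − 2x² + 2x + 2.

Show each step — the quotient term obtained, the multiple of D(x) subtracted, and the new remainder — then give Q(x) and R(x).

Q(x) = 2x³ − 9x² + 2x − 9; R(x) = 0

Step 1: lead(−2x⁶ + 5x⁵ + 20x⁴ − 9x³ + 4x² − 14x − 18) ÷ lead(D) = −2x⁶ ÷ −x³ = 2x³. Subtract (2x³)·D = −2x⁶ − 4x⁵ + 4x⁴ + 4x³. Remainder: 9x⁵ + 16x⁴ − 13x³ + 4x² − 14x − 18.
Step 2: lead(9x⁵ + 16x⁴ − 13x³ + 4x² − 14x − 18) ÷ lead(D) = 9x⁵ ÷ −x³ = −9x². Subtract (−9x²)·D = 9x⁵ + 18x⁴ − 18x³ − 18x². Remainder: −2x⁴ + 5x³ + 22x² − 14x − 18.
Step 3: lead(−2x⁴ + 5x³ + 22x² − 14x − 18) ÷ lead(D) = −2x⁴ ÷ −x³ = 2x. Subtract (2x)·D = −2x⁴ − 4x³ + 4x² + 4x. Remainder: 9x³ + 18x² − 18x − 18.
Step 4: lead(9x³ + 18x² − 18x − 18) ÷ lead(D) = 9x³ ÷ −x³ = −9. Subtract (−9)·D = 9x³ + 18x² − 18x − 18. Remainder: 0.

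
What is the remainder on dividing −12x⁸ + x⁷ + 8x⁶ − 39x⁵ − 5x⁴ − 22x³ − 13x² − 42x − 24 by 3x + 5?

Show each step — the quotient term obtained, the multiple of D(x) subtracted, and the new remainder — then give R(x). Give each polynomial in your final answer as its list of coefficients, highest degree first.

Step 1: lead(−12x⁸ + x⁷ + 8x⁶ − 39x⁵ − 5x⁴ − 22x³ − 13x² − 42x − 24) ÷ lead(D) = −12x⁸ ÷ 3x = −4x⁷. Subtract (−4x⁷)·D = −12x⁸ − 20x⁷. Remainder: 21x⁷ + 8x⁶ − 39x⁵ − 5x⁴ − 22x³ − 13x² − 42x − 24.
Step 2: lead(21x⁷ + 8x⁶ − 39x⁵ − 5x⁴ − 22x³ − 13x² − 42x − 24) ÷ lead(D) = 21x⁷ ÷ 3x = 7x⁶. Subtract (7x⁶)·D = 21x⁷ + 35x⁶. Remainder: −27x⁶ − 39x⁵ − 5x⁴ − 22x³ − 13x² − 42x − 24.
Step 3: lead(−27x⁶ − 39x⁵ − 5x⁴ − 22x³ − 13x² − 42x − 24) ÷ lead(D) = −27x⁶ ÷ 3x = −9x⁵. Subtract (−9x⁵)·D = −27x⁶ − 45x⁵. Remainder: 6x⁵ − 5x⁴ − 22x³ − 13x² − 42x − 24.
Step 4: lead(6x⁵ − 5x⁴ − 22x³ − 13x² − 42x − 24) ÷ lead(D) = 6x⁵ ÷ 3x = 2x⁴. Subtract (2x⁴)·D = 6x⁵ + 10x⁴. Remainder: −15x⁴ − 22x³ − 13x² − 42x − 24.
Step 5: lead(−15x⁴ − 22x³ − 13x² − 42x − 24) ÷ lead(D) = −15x⁴ ÷ 3x = −5x³. Subtract (−5x³)·D = −15x⁴ − 25x³. Remainder: 3x³ − 13x² − 42x − 24.
Step 6: lead(3x³ − 13x² − 42x − 24) ÷ lead(D) = 3x³ ÷ 3x = x². Subtract (x²)·D = 3x³ + 5x². Remainder: −18x² − 42x − 24.
Step 7: lead(−18x² − 42x − 24) ÷ lead(D) = −18x² ÷ 3x = −6x. Subtract (−6x)·D = −18x² − 30x. Remainder: −12x − 24.
Step 8: lead(−12x − 24) ÷ lead(D) = −12x ÷ 3x = −4. Subtract (−4)·D = −12x − 20. Remainder: −4.

R = [-4]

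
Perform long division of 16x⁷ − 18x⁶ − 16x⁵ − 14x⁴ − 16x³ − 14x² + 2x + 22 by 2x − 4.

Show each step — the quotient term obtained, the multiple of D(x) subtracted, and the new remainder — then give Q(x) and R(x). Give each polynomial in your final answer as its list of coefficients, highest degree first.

Step 1: lead(16x⁷ − 18x⁶ − 16x⁵ − 14x⁴ − 16x³ − 14x² + 2x + 22) ÷ lead(D) = 16x⁷ ÷ 2x = 8x⁶. Subtract (8x⁶)·D = 16x⁷ − 32x⁶. Remainder: 14x⁶ − 16x⁵ − 14x⁴ − 16x³ − 14x² + 2x + 22.
Step 2: lead(14x⁶ − 16x⁵ − 14x⁴ − 16x³ − 14x² + 2x + 22) ÷ lead(D) = 14x⁶ ÷ 2x = 7x⁵. Subtract (7x⁵)·D = 14x⁶ − 28x⁵. Remainder: 12x⁵ − 14x⁴ − 16x³ − 14x² + 2x + 22.
Step 3: lead(12x⁵ − 14x⁴ − 16x³ − 14x² + 2x + 22) ÷ lead(D) = 12x⁵ ÷ 2x = 6x⁴. Subtract (6x⁴)·D = 12x⁵ − 24x⁴. Remainder: 10x⁴ − 16x³ − 14x² + 2x + 22.
Step 4: lead(10x⁴ − 16x³ − 14x² + 2x + 22) ÷ lead(D) = 10x⁴ ÷ 2x = 5x³. Subtract (5x³)·D = 10x⁴ − 20x³. Remainder: 4x³ − 14x² + 2x + 22.
Step 5: lead(4x³ − 14x² + 2x + 22) ÷ lead(D) = 4x³ ÷ 2x = 2x². Subtract (2x²)·D = 4x³ − 8x². Remainder: −6x² + 2x + 22.
Step 6: lead(−6x² + 2x + 22) ÷ lead(D) = −6x² ÷ 2x = −3x. Subtract (−3x)·D = −6x² + 12x. Remainder: −10x + 22.
Step 7: lead(−10x + 22) ÷ lead(D) = −10x ÷ 2x = −5. Subtract (−5)·D = −10x + 20. Remainder: 2.

Q = [8, 7, 6, 5, 2, -3, -5]; R = [2]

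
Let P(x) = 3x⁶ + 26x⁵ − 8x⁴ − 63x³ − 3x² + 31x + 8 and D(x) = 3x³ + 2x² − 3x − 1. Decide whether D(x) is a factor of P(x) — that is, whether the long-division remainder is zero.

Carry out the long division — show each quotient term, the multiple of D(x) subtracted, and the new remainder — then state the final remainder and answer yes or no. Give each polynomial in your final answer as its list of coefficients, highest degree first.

Step 1: lead(3x⁶ + 26x⁵ − 8x⁴ − 63x³ − 3x² + 31x + 8) ÷ lead(D) = 3x⁶ ÷ 3x³ = x³. Subtract (x³)·D = 3x⁶ + 2x⁵ − 3x⁴ − x³. Remainder: 24x⁵ − 5x⁴ − 62x³ − 3x² + 31x + 8.
Step 2: lead(24x⁵ − 5x⁴ − 62x³ − 3x² + 31x + 8) ÷ lead(D) = 24x⁵ ÷ 3x³ = 8x². Subtract (8x²)·D = 24x⁵ + 16x⁴ − 24x³ − 8x². Remainder: −21x⁴ − 38x³ + 5x² + 31x + 8.
Step 3: lead(−21x⁴ − 38x³ + 5x² + 31x + 8) ÷ lead(D) = −21x⁴ ÷ 3x³ = −7x. Subtract (−7x)·D = −21x⁴ − 14x³ + 21x² + 7x. Remainder: −24x³ − 16x² + 24x + 8.
Step 4: lead(−24x³ − 16x² + 24x + 8) ÷ lead(D) = −24x³ ÷ 3x³ = −8. Subtract (−8)·D = −24x³ − 16x² + 24x + 8. Remainder: 0.

R = [0], so D(x) is a factor of P(x). yes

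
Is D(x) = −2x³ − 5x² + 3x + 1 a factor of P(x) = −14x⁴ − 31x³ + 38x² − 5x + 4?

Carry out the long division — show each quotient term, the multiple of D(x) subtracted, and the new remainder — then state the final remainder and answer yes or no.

R(x) = 7x² − 6x + 6, so D(x) is not a factor of P(x). no

Step 1: lead(−14x⁴ − 31x³ + 38x² − 5x + 4) ÷ lead(D) = −14x⁴ ÷ −2x³ = 7x. Subtract (7x)·D = −14x⁴ − 35x³ + 21x² + 7x. Remainder: 4x³ + 17x² − 12x + 4.
Step 2: lead(4x³ + 17x² − 12x + 4) ÷ lead(D) = 4x³ ÷ −2x³ = −2. Subtract (−2)·D = 4x³ + 10x² − 6x − 2. Remainder: 7x² − 6x + 6.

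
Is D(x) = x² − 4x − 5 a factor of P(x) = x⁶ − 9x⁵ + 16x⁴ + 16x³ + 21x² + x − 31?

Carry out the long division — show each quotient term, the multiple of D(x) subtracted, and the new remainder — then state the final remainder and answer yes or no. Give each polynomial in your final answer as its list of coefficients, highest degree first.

R = [-1], so D(x) is not a factor of P(x). no

Step 1: lead(x⁶ − 9x⁵ + 16x⁴ + 16x³ + 21x² + x − 31) ÷ lead(D) = x⁶ ÷ x² = x⁴. Subtract (x⁴)·D = x⁶ − 4x⁵ − 5x⁴. Remainder: −5x⁵ + 21x⁴ + 16x³ + 21x² + x − 31.
Step 2: lead(−5x⁵ + 21x⁴ + 16x³ + 21x² + x − 31) ÷ lead(D) = −5x⁵ ÷ x² = −5x³. Subtract (−5x³)·D = −5x⁵ + 20x⁴ + 25x³. Remainder: x⁴ − 9x³ + 21x² + x − 31.
Step 3: lead(x⁴ − 9x³ + 21x² + x − 31) ÷ lead(D) = x⁴ ÷ x² = x². Subtract (x²)·D = x⁴ − 4x³ − 5x². Remainder: −5x³ + 26x² + x − 31.
Step 4: lead(−5x³ + 26x² + x − 31) ÷ lead(D) = −5x³ ÷ x² = −5x. Subtract (−5x)·D = −5x³ + 20x² + 25x. Remainder: 6x² − 24x − 31.
Step 5: lead(6x² − 24x − 31) ÷ lead(D) = 6x² ÷ x² = 6. Subtract (6)·D = 6x² − 24x − 30. Remainder: −1.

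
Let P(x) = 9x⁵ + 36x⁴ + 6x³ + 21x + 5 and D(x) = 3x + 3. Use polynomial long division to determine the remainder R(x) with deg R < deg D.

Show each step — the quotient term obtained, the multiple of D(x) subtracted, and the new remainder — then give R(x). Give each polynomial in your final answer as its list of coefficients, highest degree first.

R = [5]

Step 1: lead(9x⁵ + 36x⁴ + 6x³ + 21x + 5) ÷ lead(D) = 9x⁵ ÷ 3x = 3x⁴. Subtract (3x⁴)·D = 9x⁵ + 9x⁴. Remainder: 27x⁴ + 6x³ + 21x + 5.
Step 2: lead(27x⁴ + 6x³ + 21x + 5) ÷ lead(D) = 27x⁴ ÷ 3x = 9x³. Subtract (9x³)·D = 27x⁴ + 27x³. Remainder: −21x³ + 21x + 5.
Step 3: lead(−21x³ + 21x + 5) ÷ lead(D) = −21x³ ÷ 3x = −7x². Subtract (−7x²)·D = −21x³ − 21x². Remainder: 21x² + 21x + 5.
Step 4: lead(21x² + 21x + 5) ÷ lead(D) = 21x² ÷ 3x = 7x. Subtract (7x)·D = 21x² + 21x. Remainder: 5.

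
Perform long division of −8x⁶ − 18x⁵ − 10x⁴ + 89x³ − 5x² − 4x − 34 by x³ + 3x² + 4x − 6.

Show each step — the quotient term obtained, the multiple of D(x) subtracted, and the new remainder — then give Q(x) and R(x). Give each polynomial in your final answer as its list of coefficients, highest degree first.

Q = [-8, 6, 4, 5]; R = [-4]

Step 1: lead(−8x⁶ − 18x⁵ − 10x⁴ + 89x³ − 5x² − 4x − 34) ÷ lead(D) = −8x⁶ ÷ x³ = −8x³. Subtract (−8x³)·D = −8x⁶ − 24x⁵ − 32x⁴ + 48x³. Remainder: 6x⁵ + 22x⁴ + 41x³ − 5x² − 4x − 34.
Step 2: lead(6x⁵ + 22x⁴ + 41x³ − 5x² − 4x − 34) ÷ lead(D) = 6x⁵ ÷ x³ = 6x². Subtract (6x²)·D = 6x⁵ + 18x⁴ + 24x³ − 36x². Remainder: 4x⁴ + 17x³ + 31x² − 4x − 34.
Step 3: lead(4x⁴ + 17x³ + 31x² − 4x − 34) ÷ lead(D) = 4x⁴ ÷ x³ = 4x. Subtract (4x)·D = 4x⁴ + 12x³ + 16x² − 24x. Remainder: 5x³ + 15x² + 20x − 34.
Step 4: lead(5x³ + 15x² + 20x − 34) ÷ lead(D) = 5x³ ÷ x³ = 5. Subtract (5)·D = 5x³ + 15x² + 20x − 30. Remainder: −4.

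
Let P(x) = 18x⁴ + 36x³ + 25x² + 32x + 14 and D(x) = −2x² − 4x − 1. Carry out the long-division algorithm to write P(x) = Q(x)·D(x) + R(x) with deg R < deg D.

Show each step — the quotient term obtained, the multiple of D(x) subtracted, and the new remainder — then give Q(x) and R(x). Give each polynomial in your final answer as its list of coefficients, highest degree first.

Step 1: lead(18x⁴ + 36x³ + 25x² + 32x + 14) ÷ lead(D) = 18x⁴ ÷ −2x² = −9x². Subtract (−9x²)·D = 18x⁴ + 36x³ + 9x². Remainder: 16x² + 32x + 14.
Step 2: lead(16x² + 32x + 14) ÷ lead(D) = 16x² ÷ −2x² = −8. Subtract (−8)·D = 16x² + 32x + 8. Remainder: 6.

Q = [-9, 0, -8]; R = [6]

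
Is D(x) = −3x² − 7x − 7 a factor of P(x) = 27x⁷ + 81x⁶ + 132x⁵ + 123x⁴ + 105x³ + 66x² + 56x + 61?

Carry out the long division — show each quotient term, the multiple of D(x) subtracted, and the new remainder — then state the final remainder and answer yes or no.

R(x) = 5, so D(x) is not a factor of P(x). no

Step 1: lead(27x⁷ + 81x⁶ + 132x⁵ + 123x⁴ + 105x³ + 66x² + 56x + 61) ÷ lead(D) = 27x⁷ ÷ −3x² = −9x⁵. Subtract (−9x⁵)·D = 27x⁷ + 63x⁶ + 63x⁵. Remainder: 18x⁶ + 69x⁵ + 123x⁴ + 105x³ + 66x² + 56x + 61.
Step 2: lead(18x⁶ + 69x⁵ + 123x⁴ + 105x³ + 66x² + 56x + 61) ÷ lead(D) = 18x⁶ ÷ −3x² = −6x⁴. Subtract (−6x⁴)·D = 18x⁶ + 42x⁵ + 42x⁴. Remainder: 27x⁵ + 81x⁴ + 105x³ + 66x² + 56x + 61.
Step 3: lead(27x⁵ + 81x⁴ + 105x³ + 66x² + 56x + 61) ÷ lead(D) = 27x⁵ ÷ −3x² = −9x³. Subtract (−9x³)·D = 27x⁵ + 63x⁴ + 63x³. Remainder: 18x⁴ + 42x³ + 66x² + 56x + 61.
Step 4: lead(18x⁴ + 42x³ + 66x² + 56x + 61) ÷ lead(D) = 18x⁴ ÷ −3x² = −6x². Subtract (−6x²)·D = 18x⁴ + 42x³ + 42x². Remainder: 24x² + 56x + 61.
Step 5: lead(24x² + 56x + 61) ÷ lead(D) = 24x² ÷ −3x² = −8. Subtract (−8)·D = 24x² + 56x + 56. Remainder: 5.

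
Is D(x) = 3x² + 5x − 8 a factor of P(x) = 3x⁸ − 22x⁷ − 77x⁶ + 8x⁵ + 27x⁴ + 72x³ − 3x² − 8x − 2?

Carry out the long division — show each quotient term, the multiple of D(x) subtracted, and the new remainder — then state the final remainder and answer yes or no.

Step 1: lead(3x⁸ − 22x⁷ − 77x⁶ + 8x⁵ + 27x⁴ + 72x³ − 3x² − 8x − 2) ÷ lead(D) = 3x⁸ ÷ 3x² = x⁶. Subtract (x⁶)·D = 3x⁸ + 5x⁷ − 8x⁶. Remainder: −27x⁷ − 69x⁶ + 8x⁵ + 27x⁴ + 72x³ − 3x² − 8x − 2.
Step 2: lead(−27x⁷ − 69x⁶ + 8x⁵ + 27x⁴ + 72x³ − 3x² − 8x − 2) ÷ lead(D) = −27x⁷ ÷ 3x² = −9x⁵. Subtract (−9x⁵)·D = −27x⁷ − 45x⁶ + 72x⁵. Remainder: −24x⁶ − 64x⁵ + 27x⁴ + 72x³ − 3x² − 8x − 2.
Step 3: lead(−24x⁶ − 64x⁵ + 27x⁴ + 72x³ − 3x² − 8x − 2) ÷ lead(D) = −24x⁶ ÷ 3x² = −8x⁴. Subtract (−8x⁴)·D = −24x⁶ − 40x⁵ + 64x⁴. Remainder: −24x⁵ − 37x⁴ + 72x³ − 3x² − 8x − 2.
Step 4: lead(−24x⁵ − 37x⁴ + 72x³ − 3x² − 8x − 2) ÷ lead(D) = −24x⁵ ÷ 3x² = −8x³. Subtract (−8x³)·D = −24x⁵ − 40x⁴ + 64x³. Remainder: 3x⁴ + 8x³ − 3x² − 8x − 2.
Step 5: lead(3x⁴ + 8x³ − 3x² − 8x − 2) ÷ lead(D) = 3x⁴ ÷ 3x² = x². Subtract (x²)·D = 3x⁴ + 5x³ − 8x². Remainder: 3x³ + 5x² − 8x − 2.
Step 6: lead(3x³ + 5x² − 8x − 2) ÷ lead(D) = 3x³ ÷ 3x² = x. Subtract (x)·D = 3x³ + 5x² − 8x. Remainder: −2.

R(x) = −2, so D(x) is not a factor of P(x). no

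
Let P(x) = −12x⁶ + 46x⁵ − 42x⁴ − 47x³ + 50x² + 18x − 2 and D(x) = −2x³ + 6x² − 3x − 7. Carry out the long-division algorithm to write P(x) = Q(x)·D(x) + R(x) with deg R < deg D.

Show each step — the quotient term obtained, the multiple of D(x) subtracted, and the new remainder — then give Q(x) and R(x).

Step 1: lead(−12x⁶ + 46x⁵ − 42x⁴ − 47x³ + 50x² + 18x − 2) ÷ lead(D) = −12x⁶ ÷ −2x³ = 6x³. Subtract (6x³)·D = −12x⁶ + 36x⁵ − 18x⁴ − 42x³. Remainder: 10x⁵ − 24x⁴ − 5x³ + 50x² + 18x − 2.
Step 2: lead(10x⁵ − 24x⁴ − 5x³ + 50x² + 18x − 2) ÷ lead(D) = 10x⁵ ÷ −2x³ = −5x². Subtract (−5x²)·D = 10x⁵ − 30x⁴ + 15x³ + 35x². Remainder: 6x⁴ − 20x³ + 15x² + 18x − 2.
Step 3: lead(6x⁴ − 20x³ + 15x² + 18x − 2) ÷ lead(D) = 6x⁴ ÷ −2x³ = −3x. Subtract (−3x)·D = 6x⁴ − 18x³ + 9x² + 21x. Remainder: −2x³ + 6x² − 3x − 2.
Step 4: lead(−2x³ + 6x² − 3x − 2) ÷ lead(D) = −2x³ ÷ −2x³ = 1. Subtract (1)·D = −2x³ + 6x² − 3x − 7. Remainder: 5.

Q(x) = 6x³ − 5x² − 3x + 1; R(x) = 5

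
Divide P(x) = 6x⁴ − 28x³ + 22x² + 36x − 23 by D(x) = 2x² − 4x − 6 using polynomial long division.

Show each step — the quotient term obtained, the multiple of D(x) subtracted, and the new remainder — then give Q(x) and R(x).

Q(x) = 3x² − 8x + 4; R(x) = 4x + 1

Step 1: lead(6x⁴ − 28x³ + 22x² + 36x − 23) ÷ lead(D) = 6x⁴ ÷ 2x² = 3x². Subtract (3x²)·D = 6x⁴ − 12x³ − 18x². Remainder: −16x³ + 40x² + 36x − 23.
Step 2: lead(−16x³ + 40x² + 36x − 23) ÷ lead(D) = −16x³ ÷ 2x² = −8x. Subtract (−8x)·D = −16x³ + 32x² + 48x. Remainder: 8x² − 12x − 23.
Step 3: lead(8x² − 12x − 23) ÷ lead(D) = 8x² ÷ 2x² = 4. Subtract (4)·D = 8x² − 16x − 24. Remainder: 4x + 1.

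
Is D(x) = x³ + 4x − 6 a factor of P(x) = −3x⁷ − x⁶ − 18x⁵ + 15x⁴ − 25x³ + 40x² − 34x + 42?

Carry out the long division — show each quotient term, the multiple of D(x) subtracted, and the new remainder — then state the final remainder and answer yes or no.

Step 1: lead(−3x⁷ − x⁶ − 18x⁵ + 15x⁴ − 25x³ + 40x² − 34x + 42) ÷ lead(D) = −3x⁷ ÷ x³ = −3x⁴. Subtract (−3x⁴)·D = −3x⁷ − 12x⁵ + 18x⁴. Remainder: −x⁶ − 6x⁵ − 3x⁴ − 25x³ + 40x² − 34x + 42.
Step 2: lead(−x⁶ − 6x⁵ − 3x⁴ − 25x³ + 40x² − 34x + 42) ÷ lead(D) = −x⁶ ÷ x³ = −x³. Subtract (−x³)·D = −x⁶ − 4x⁴ + 6x³. Remainder: −6x⁵ + x⁴ − 31x³ + 40x² − 34x + 42.
Step 3: lead(−6x⁵ + x⁴ − 31x³ + 40x² − 34x + 42) ÷ lead(D) = −6x⁵ ÷ x³ = −6x². Subtract (−6x²)·D = −6x⁵ − 24x³ + 36x². Remainder: x⁴ − 7x³ + 4x² − 34x + 42.
Step 4: lead(x⁴ − 7x³ + 4x² − 34x + 42) ÷ lead(D) = x⁴ ÷ x³ = x. Subtract (x)·D = x⁴ + 4x² − 6x. Remainder: −7x³ − 28x + 42.
Step 5: lead(−7x³ − 28x + 42) ÷ lead(D) = −7x³ ÷ x³ = −7. Subtract (−7)·D = −7x³ − 28x + 42. Remainder: 0.

R(x) = 0, so D(x) is a factor of P(x). yes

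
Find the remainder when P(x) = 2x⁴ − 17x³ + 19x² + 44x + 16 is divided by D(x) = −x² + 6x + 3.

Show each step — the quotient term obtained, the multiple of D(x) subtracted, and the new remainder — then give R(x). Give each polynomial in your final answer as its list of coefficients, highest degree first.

Step 1: lead(2x⁴ − 17x³ + 19x² + 44x + 16) ÷ lead(D) = 2x⁴ ÷ −x² = −2x². Subtract (−2x²)·D = 2x⁴ − 12x³ − 6x². Remainder: −5x³ + 25x² + 44x + 16.
Step 2: lead(−5x³ + 25x² + 44x + 16) ÷ lead(D) = −5x³ ÷ −x² = 5x. Subtract (5x)·D = −5x³ + 30x² + 15x. Remainder: −5x² + 29x + 16.
Step 3: lead(−5x² + 29x + 16) ÷ lead(D) = −5x² ÷ −x² = 5. Subtract (5)·D = −5x² + 30x + 15. Remainder: −x + 1.

R = [-1, 1]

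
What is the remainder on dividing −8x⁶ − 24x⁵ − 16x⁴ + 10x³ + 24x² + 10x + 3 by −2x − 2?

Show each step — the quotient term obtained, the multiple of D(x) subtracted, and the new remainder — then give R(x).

R(x) = 7

Step 1: lead(−8x⁶ − 24x⁵ − 16x⁴ + 10x³ + 24x² + 10x + 3) ÷ lead(D) = −8x⁶ ÷ −2x = 4x⁵. Subtract (4x⁵)·D = −8x⁶ − 8x⁵. Remainder: −16x⁵ − 16x⁴ + 10x³ + 24x² + 10x + 3.
Step 2: lead(−16x⁵ − 16x⁴ + 10x³ + 24x² + 10x + 3) ÷ lead(D) = −16x⁵ ÷ −2x = 8x⁴. Subtract (8x⁴)·D = −16x⁵ − 16x⁴. Remainder: 10x³ + 24x² + 10x + 3.
Step 3: lead(10x³ + 24x² + 10x + 3) ÷ lead(D) = 10x³ ÷ −2x = −5x². Subtract (−5x²)·D = 10x³ + 10x². Remainder: 14x² + 10x + 3.
Step 4: lead(14x² + 10x + 3) ÷ lead(D) = 14x² ÷ −2x = −7x. Subtract (−7x)·D = 14x² + 14x. Remainder: −4x + 3.
Step 5: lead(−4x + 3) ÷ lead(D) = −4x ÷ −2x = 2. Subtract (2)·D = −4x − 4. Remainder: 7.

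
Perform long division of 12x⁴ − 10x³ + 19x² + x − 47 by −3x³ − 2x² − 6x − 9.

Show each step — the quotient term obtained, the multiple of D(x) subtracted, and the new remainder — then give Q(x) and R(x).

Q(x) = −4x + 6; R(x) = 7x² + x + 7

Step 1: lead(12x⁴ − 10x³ + 19x² + x − 47) ÷ lead(D) = 12x⁴ ÷ −3x³ = −4x. Subtract (−4x)·D = 12x⁴ + 8x³ + 24x² + 36x. Remainder: −18x³ − 5x² − 35x − 47.
Step 2: lead(−18x³ − 5x² − 35x − 47) ÷ lead(D) = −18x³ ÷ −3x³ = 6. Subtract (6)·D = −18x³ − 12x² − 36x − 54. Remainder: 7x² + x + 7.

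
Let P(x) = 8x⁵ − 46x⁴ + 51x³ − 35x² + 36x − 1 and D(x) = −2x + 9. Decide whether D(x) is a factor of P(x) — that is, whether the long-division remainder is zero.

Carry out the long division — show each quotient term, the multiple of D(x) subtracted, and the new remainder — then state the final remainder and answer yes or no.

R(x) = −1, so D(x) is not a factor of P(x). no

Step 1: lead(8x⁵ − 46x⁴ + 51x³ − 35x² + 36x − 1) ÷ lead(D) = 8x⁵ ÷ −2x = −4x⁴. Subtract (−4x⁴)·D = 8x⁵ − 36x⁴. Remainder: −10x⁴ + 51x³ − 35x² + 36x − 1.
Step 2: lead(−10x⁴ + 51x³ − 35x² + 36x − 1) ÷ lead(D) = −10x⁴ ÷ −2x = 5x³. Subtract (5x³)·D = −10x⁴ + 45x³. Remainder: 6x³ − 35x² + 36x − 1.
Step 3: lead(6x³ − 35x² + 36x − 1) ÷ lead(D) = 6x³ ÷ −2x = −3x². Subtract (−3x²)·D = 6x³ − 27x². Remainder: −8x² + 36x − 1.
Step 4: lead(−8x² + 36x − 1) ÷ lead(D) = −8x² ÷ −2x = 4x. Subtract (4x)·D = −8x² + 36x. Remainder: −1.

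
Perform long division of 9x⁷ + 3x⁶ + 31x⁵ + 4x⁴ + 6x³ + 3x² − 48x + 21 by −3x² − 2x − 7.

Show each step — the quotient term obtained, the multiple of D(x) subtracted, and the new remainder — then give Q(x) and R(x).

Step 1: lead(9x⁷ + 3x⁶ + 31x⁵ + 4x⁴ + 6x³ + 3x² − 48x + 21) ÷ lead(D) = 9x⁷ ÷ −3x² = −3x⁵. Subtract (−3x⁵)·D = 9x⁷ + 6x⁶ + 21x⁵. Remainder: −3x⁶ + 10x⁵ + 4x⁴ + 6x³ + 3x² − 48x + 21.
Step 2: lead(−3x⁶ + 10x⁵ + 4x⁴ + 6x³ + 3x² − 48x + 21) ÷ lead(D) = −3x⁶ ÷ −3x² = x⁴. Subtract (x⁴)·D = −3x⁶ − 2x⁵ − 7x⁴. Remainder: 12x⁵ + 11x⁴ + 6x³ + 3x² − 48x + 21.
Step 3: lead(12x⁵ + 11x⁴ + 6x³ + 3x² − 48x + 21) ÷ lead(D) = 12x⁵ ÷ −3x² = −4x³. Subtract (−4x³)·D = 12x⁵ + 8x⁴ + 28x³. Remainder: 3x⁴ − 22x³ + 3x² − 48x + 21.
Step 4: lead(3x⁴ − 22x³ + 3x² − 48x + 21) ÷ lead(D) = 3x⁴ ÷ −3x² = −x². Subtract (−x²)·D = 3x⁴ + 2x³ + 7x². Remainder: −24x³ − 4x² − 48x + 21.
Step 5: lead(−24x³ − 4x² − 48x + 21) ÷ lead(D) = −24x³ ÷ −3x² = 8x. Subtract (8x)·D = −24x³ − 16x² − 56x. Remainder: 12x² + 8x + 21.
Step 6: lead(12x² + 8x + 21) ÷ lead(D) = 12x² ÷ −3x² = −4. Subtract (−4)·D = 12x² + 8x + 28. Remainder: −7.

Q(x) = −3x⁵ + x⁴ − 4x³ − x² + 8x − 4; R(x) = −7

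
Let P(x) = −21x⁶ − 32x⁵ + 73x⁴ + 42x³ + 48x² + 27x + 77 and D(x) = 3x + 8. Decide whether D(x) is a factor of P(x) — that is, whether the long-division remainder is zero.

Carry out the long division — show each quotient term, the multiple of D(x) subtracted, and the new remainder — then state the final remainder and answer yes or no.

R(x) = 5, so D(x) is not a factor of P(x). no

Step 1: lead(−21x⁶ − 32x⁵ + 73x⁴ + 42x³ + 48x² + 27x + 77) ÷ lead(D) = −21x⁶ ÷ 3x = −7x⁵. Subtract (−7x⁵)·D = −21x⁶ − 56x⁵. Remainder: 24x⁵ + 73x⁴ + 42x³ + 48x² + 27x + 77.
Step 2: lead(24x⁵ + 73x⁴ + 42x³ + 48x² + 27x + 77) ÷ lead(D) = 24x⁵ ÷ 3x = 8x⁴. Subtract (8x⁴)·D = 24x⁵ + 64x⁴. Remainder: 9x⁴ + 42x³ + 48x² + 27x + 77.
Step 3: lead(9x⁴ + 42x³ + 48x² + 27x + 77) ÷ lead(D) = 9x⁴ ÷ 3x = 3x³. Subtract (3x³)·D = 9x⁴ + 24x³. Remainder: 18x³ + 48x² + 27x + 77.
Step 4: lead(18x³ + 48x² + 27x + 77) ÷ lead(D) = 18x³ ÷ 3x = 6x². Subtract (6x²)·D = 18x³ + 48x². Remainder: 27x + 77.
Step 5: lead(27x + 77) ÷ lead(D) = 27x ÷ 3x = 9. Subtract (9)·D = 27x + 72. Remainder: 5.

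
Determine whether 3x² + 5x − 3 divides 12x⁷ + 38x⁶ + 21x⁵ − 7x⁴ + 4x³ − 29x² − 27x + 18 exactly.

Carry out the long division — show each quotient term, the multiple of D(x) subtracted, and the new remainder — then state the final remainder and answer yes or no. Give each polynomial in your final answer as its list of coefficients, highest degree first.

R = [0], so D(x) is a factor of P(x). yes

Step 1: lead(12x⁷ + 38x⁶ + 21x⁵ − 7x⁴ + 4x³ − 29x² − 27x + 18) ÷ lead(D) = 12x⁷ ÷ 3x² = 4x⁵. Subtract (4x⁵)·D = 12x⁷ + 20x⁶ − 12x⁵. Remainder: 18x⁶ + 33x⁵ − 7x⁴ + 4x³ − 29x² − 27x + 18.
Step 2: lead(18x⁶ + 33x⁵ − 7x⁴ + 4x³ − 29x² − 27x + 18) ÷ lead(D) = 18x⁶ ÷ 3x² = 6x⁴. Subtract (6x⁴)·D = 18x⁶ + 30x⁵ − 18x⁴. Remainder: 3x⁵ + 11x⁴ + 4x³ − 29x² − 27x + 18.
Step 3: lead(3x⁵ + 11x⁴ + 4x³ − 29x² − 27x + 18) ÷ lead(D) = 3x⁵ ÷ 3x² = x³. Subtract (x³)·D = 3x⁵ + 5x⁴ − 3x³. Remainder: 6x⁴ + 7x³ − 29x² − 27x + 18.
Step 4: lead(6x⁴ + 7x³ − 29x² − 27x + 18) ÷ lead(D) = 6x⁴ ÷ 3x² = 2x². Subtract (2x²)·D = 6x⁴ + 10x³ − 6x². Remainder: −3x³ − 23x² − 27x + 18.
Step 5: lead(−3x³ − 23x² − 27x + 18) ÷ lead(D) = −3x³ ÷ 3x² = −x. Subtract (−x)·D = −3x³ − 5x² + 3x. Remainder: −18x² − 30x + 18.
Step 6: lead(−18x² − 30x + 18) ÷ lead(D) = −18x² ÷ 3x² = −6. Subtract (−6)·D = −18x² − 30x + 18. Remainder: 0.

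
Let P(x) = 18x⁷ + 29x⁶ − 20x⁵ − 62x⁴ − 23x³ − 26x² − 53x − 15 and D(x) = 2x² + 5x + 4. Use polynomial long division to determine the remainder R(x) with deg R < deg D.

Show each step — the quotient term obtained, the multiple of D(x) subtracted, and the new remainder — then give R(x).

R(x) = −6x − 3

Step 1: lead(18x⁷ + 29x⁶ − 20x⁵ − 62x⁴ − 23x³ − 26x² − 53x − 15) ÷ lead(D) = 18x⁷ ÷ 2x² = 9x⁵. Subtract (9x⁵)·D = 18x⁷ + 45x⁶ + 36x⁵. Remainder: −16x⁶ − 56x⁵ − 62x⁴ − 23x³ − 26x² − 53x − 15.
Step 2: lead(−16x⁶ − 56x⁵ − 62x⁴ − 23x³ − 26x² − 53x − 15) ÷ lead(D) = −16x⁶ ÷ 2x² = −8x⁴. Subtract (−8x⁴)·D = −16x⁶ − 40x⁵ − 32x⁴. Remainder: −16x⁵ − 30x⁴ − 23x³ − 26x² − 53x − 15.
Step 3: lead(−16x⁵ − 30x⁴ − 23x³ − 26x² − 53x − 15) ÷ lead(D) = −16x⁵ ÷ 2x² = −8x³. Subtract (−8x³)·D = −16x⁵ − 40x⁴ − 32x³. Remainder: 10x⁴ + 9x³ − 26x² − 53x − 15.
Step 4: lead(10x⁴ + 9x³ − 26x² − 53x − 15) ÷ lead(D) = 10x⁴ ÷ 2x² = 5x². Subtract (5x²)·D = 10x⁴ + 25x³ + 20x². Remainder: −16x³ − 46x² − 53x − 15.
Step 5: lead(−16x³ − 46x² − 53x − 15) ÷ lead(D) = −16x³ ÷ 2x² = −8x. Subtract (−8x)·D = −16x³ − 40x² − 32x. Remainder: −6x² − 21x − 15.
Step 6: lead(−6x² − 21x − 15) ÷ lead(D) = −6x² ÷ 2x² = −3. Subtract (−3)·D = −6x² − 15x − 12. Remainder: −6x − 3.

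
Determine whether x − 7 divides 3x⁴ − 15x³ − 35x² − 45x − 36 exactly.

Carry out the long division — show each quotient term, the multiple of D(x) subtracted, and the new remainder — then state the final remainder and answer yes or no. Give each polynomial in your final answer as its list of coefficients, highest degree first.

R = [-8], so D(x) is not a factor of P(x). no

Step 1: lead(3x⁴ − 15x³ − 35x² − 45x − 36) ÷ lead(D) = 3x⁴ ÷ x = 3x³. Subtract (3x³)·D = 3x⁴ − 21x³. Remainder: 6x³ − 35x² − 45x − 36.
Step 2: lead(6x³ − 35x² − 45x − 36) ÷ lead(D) = 6x³ ÷ x = 6x². Subtract (6x²)·D = 6x³ − 42x². Remainder: 7x² − 45x − 36.
Step 3: lead(7x² − 45x − 36) ÷ lead(D) = 7x² ÷ x = 7x. Subtract (7x)·D = 7x² − 49x. Remainder: 4x − 36.
Step 4: lead(4x − 36) ÷ lead(D) = 4x ÷ x = 4. Subtract (4)·D = 4x − 28. Remainder: −8.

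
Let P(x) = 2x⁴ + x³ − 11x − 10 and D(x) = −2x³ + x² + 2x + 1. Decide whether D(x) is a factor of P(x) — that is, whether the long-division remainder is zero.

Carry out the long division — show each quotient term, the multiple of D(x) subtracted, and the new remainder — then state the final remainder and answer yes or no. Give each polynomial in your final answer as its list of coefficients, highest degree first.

Step 1: lead(2x⁴ + x³ − 11x − 10) ÷ lead(D) = 2x⁴ ÷ −2x³ = −x. Subtract (−x)·D = 2x⁴ − x³ − 2x² − x. Remainder: 2x³ + 2x² − 10x − 10.
Step 2: lead(2x³ + 2x² − 10x − 10) ÷ lead(D) = 2x³ ÷ −2x³ = −1. Subtract (−1)·D = 2x³ − x² − 2x − 1. Remainder: 3x² − 8x − 9.

R = [3, -8, -9], so D(x) is not a factor of P(x). no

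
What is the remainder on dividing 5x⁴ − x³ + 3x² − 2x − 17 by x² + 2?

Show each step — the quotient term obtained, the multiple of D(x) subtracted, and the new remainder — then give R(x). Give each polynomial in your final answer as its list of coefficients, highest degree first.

Step 1: lead(5x⁴ − x³ + 3x² − 2x − 17) ÷ lead(D) = 5x⁴ ÷ x² = 5x². Subtract (5x²)·D = 5x⁴ + 10x². Remainder: −x³ − 7x² − 2x − 17.
Step 2: lead(−x³ − 7x² − 2x − 17) ÷ lead(D) = −x³ ÷ x² = −x. Subtract (−x)·D = −x³ − 2x. Remainder: −7x² − 17.
Step 3: lead(−7x² − 17) ÷ lead(D) = −7x² ÷ x² = −7. Subtract (−7)·D = −7x² − 14. Remainder: −3.

R = [-3]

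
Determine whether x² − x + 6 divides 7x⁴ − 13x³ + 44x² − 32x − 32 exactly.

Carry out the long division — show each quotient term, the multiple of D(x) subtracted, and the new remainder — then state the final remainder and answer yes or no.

Step 1: lead(7x⁴ − 13x³ + 44x² − 32x − 32) ÷ lead(D) = 7x⁴ ÷ x² = 7x². Subtract (7x²)·D = 7x⁴ − 7x³ + 42x². Remainder: −6x³ + 2x² − 32x − 32.
Step 2: lead(−6x³ + 2x² − 32x − 32) ÷ lead(D) = −6x³ ÷ x² = −6x. Subtract (−6x)·D = −6x³ + 6x² − 36x. Remainder: −4x² + 4x − 32.
Step 3: lead(−4x² + 4x − 32) ÷ lead(D) = −4x² ÷ x² = −4. Subtract (−4)·D = −4x² + 4x − 24. Remainder: −8.

R(x) = −8, so D(x) is not a factor of P(x). no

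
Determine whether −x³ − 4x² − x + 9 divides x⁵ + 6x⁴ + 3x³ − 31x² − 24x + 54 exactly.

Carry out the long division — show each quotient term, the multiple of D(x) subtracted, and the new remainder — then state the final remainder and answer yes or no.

Step 1: lead(x⁵ + 6x⁴ + 3x³ − 31x² − 24x + 54) ÷ lead(D) = x⁵ ÷ −x³ = −x². Subtract (−x²)·D = x⁵ + 4x⁴ + x³ − 9x². Remainder: 2x⁴ + 2x³ − 22x² − 24x + 54.
Step 2: lead(2x⁴ + 2x³ − 22x² − 24x + 54) ÷ lead(D) = 2x⁴ ÷ −x³ = −2x. Subtract (−2x)·D = 2x⁴ + 8x³ + 2x² − 18x. Remainder: −6x³ − 24x² − 6x + 54.
Step 3: lead(−6x³ − 24x² − 6x + 54) ÷ lead(D) = −6x³ ÷ −x³ = 6. Subtract (6)·D = −6x³ − 24x² − 6x + 54. Remainder: 0.

R(x) = 0, so D(x) is a factor of P(x). yes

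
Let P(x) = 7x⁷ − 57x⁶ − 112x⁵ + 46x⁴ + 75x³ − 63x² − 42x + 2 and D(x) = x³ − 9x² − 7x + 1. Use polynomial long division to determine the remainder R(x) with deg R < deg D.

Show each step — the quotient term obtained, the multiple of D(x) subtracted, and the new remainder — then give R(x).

R(x) = −4

Step 1: lead(7x⁷ − 57x⁶ − 112x⁵ + 46x⁴ + 75x³ − 63x² − 42x + 2) ÷ lead(D) = 7x⁷ ÷ x³ = 7x⁴. Subtract (7x⁴)·D = 7x⁷ − 63x⁶ − 49x⁵ + 7x⁴. Remainder: 6x⁶ − 63x⁵ + 39x⁴ + 75x³ − 63x² − 42x + 2.
Step 2: lead(6x⁶ − 63x⁵ + 39x⁴ + 75x³ − 63x² − 42x + 2) ÷ lead(D) = 6x⁶ ÷ x³ = 6x³. Subtract (6x³)·D = 6x⁶ − 54x⁵ − 42x⁴ + 6x³. Remainder: −9x⁵ + 81x⁴ + 69x³ − 63x² − 42x + 2.
Step 3: lead(−9x⁵ + 81x⁴ + 69x³ − 63x² − 42x + 2) ÷ lead(D) = −9x⁵ ÷ x³ = −9x². Subtract (−9x²)·D = −9x⁵ + 81x⁴ + 63x³ − 9x². Remainder: 6x³ − 54x² − 42x + 2.
Step 4: lead(6x³ − 54x² − 42x + 2) ÷ lead(D) = 6x³ ÷ x³ = 6. Subtract (6)·D = 6x³ − 54x² − 42x + 6. Remainder: −4.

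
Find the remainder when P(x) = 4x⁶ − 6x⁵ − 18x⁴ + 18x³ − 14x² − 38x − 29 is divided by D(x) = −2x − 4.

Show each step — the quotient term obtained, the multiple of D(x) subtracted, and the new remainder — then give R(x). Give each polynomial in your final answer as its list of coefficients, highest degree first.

R = [7]

Step 1: lead(4x⁶ − 6x⁵ − 18x⁴ + 18x³ − 14x² − 38x − 29) ÷ lead(D) = 4x⁶ ÷ −2x = −2x⁵. Subtract (−2x⁵)·D = 4x⁶ + 8x⁵. Remainder: −14x⁵ − 18x⁴ + 18x³ − 14x² − 38x − 29.
Step 2: lead(−14x⁵ − 18x⁴ + 18x³ − 14x² − 38x − 29) ÷ lead(D) = −14x⁵ ÷ −2x = 7x⁴. Subtract (7x⁴)·D = −14x⁵ − 28x⁴. Remainder: 10x⁴ + 18x³ − 14x² − 38x − 29.
Step 3: lead(10x⁴ + 18x³ − 14x² − 38x − 29) ÷ lead(D) = 10x⁴ ÷ −2x = −5x³. Subtract (−5x³)·D = 10x⁴ + 20x³. Remainder: −2x³ − 14x² − 38x − 29.
Step 4: lead(−2x³ − 14x² − 38x − 29) ÷ lead(D) = −2x³ ÷ −2x = x². Subtract (x²)·D = −2x³ − 4x². Remainder: −10x² − 38x − 29.
Step 5: lead(−10x² − 38x − 29) ÷ lead(D) = −10x² ÷ −2x = 5x. Subtract (5x)·D = −10x² − 20x. Remainder: −18x − 29.
Step 6: lead(−18x − 29) ÷ lead(D) = −18x ÷ −2x = 9. Subtract (9)·D = −18x − 36. Remainder: 7.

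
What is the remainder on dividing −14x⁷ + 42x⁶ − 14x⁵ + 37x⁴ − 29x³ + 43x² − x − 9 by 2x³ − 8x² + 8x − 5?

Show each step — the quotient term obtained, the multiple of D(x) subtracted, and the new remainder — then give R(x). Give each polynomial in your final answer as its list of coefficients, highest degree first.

Step 1: lead(−14x⁷ + 42x⁶ − 14x⁵ + 37x⁴ − 29x³ + 43x² − x − 9) ÷ lead(D) = −14x⁷ ÷ 2x³ = −7x⁴. Subtract (−7x⁴)·D = −14x⁷ + 56x⁶ − 56x⁵ + 35x⁴. Remainder: −14x⁶ + 42x⁵ + 2x⁴ − 29x³ + 43x² − x − 9.
Step 2: lead(−14x⁶ + 42x⁵ + 2x⁴ − 29x³ + 43x² − x − 9) ÷ lead(D) = −14x⁶ ÷ 2x³ = −7x³. Subtract (−7x³)·D = −14x⁶ + 56x⁵ − 56x⁴ + 35x³. Remainder: −14x⁵ + 58x⁴ − 64x³ + 43x² − x − 9.
Step 3: lead(−14x⁵ + 58x⁴ − 64x³ + 43x² − x − 9) ÷ lead(D) = −14x⁵ ÷ 2x³ = −7x². Subtract (−7x²)·D = −14x⁵ + 56x⁴ − 56x³ + 35x². Remainder: 2x⁴ − 8x³ + 8x² − x − 9.
Step 4: lead(2x⁴ − 8x³ + 8x² − x − 9) ÷ lead(D) = 2x⁴ ÷ 2x³ = x. Subtract (x)·D = 2x⁴ − 8x³ + 8x² − 5x. Remainder: 4x − 9.

R = [4, -9]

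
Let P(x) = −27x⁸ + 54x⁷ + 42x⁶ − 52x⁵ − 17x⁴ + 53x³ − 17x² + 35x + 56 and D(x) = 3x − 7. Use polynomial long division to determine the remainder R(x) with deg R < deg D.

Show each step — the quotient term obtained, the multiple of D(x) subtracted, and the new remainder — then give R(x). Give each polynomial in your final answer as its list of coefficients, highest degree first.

R = [7]

Step 1: lead(−27x⁸ + 54x⁷ + 42x⁶ − 52x⁵ − 17x⁴ + 53x³ − 17x² + 35x + 56) ÷ lead(D) = −27x⁸ ÷ 3x = −9x⁷. Subtract (−9x⁷)·D = −27x⁸ + 63x⁷. Remainder: −9x⁷ + 42x⁶ − 52x⁵ − 17x⁴ + 53x³ − 17x² + 35x + 56.
Step 2: lead(−9x⁷ + 42x⁶ − 52x⁵ − 17x⁴ + 53x³ − 17x² + 35x + 56) ÷ lead(D) = −9x⁷ ÷ 3x = −3x⁶. Subtract (−3x⁶)·D = −9x⁷ + 21x⁶. Remainder: 21x⁶ − 52x⁵ − 17x⁴ + 53x³ − 17x² + 35x + 56.
Step 3: lead(21x⁶ − 52x⁵ − 17x⁴ + 53x³ − 17x² + 35x + 56) ÷ lead(D) = 21x⁶ ÷ 3x = 7x⁵. Subtract (7x⁵)·D = 21x⁶ − 49x⁵. Remainder: −3x⁵ − 17x⁴ + 53x³ − 17x² + 35x + 56.
Step 4: lead(−3x⁵ − 17x⁴ + 53x³ − 17x² + 35x + 56) ÷ lead(D) = −3x⁵ ÷ 3x = −x⁴. Subtract (−x⁴)·D = −3x⁵ + 7x⁴. Remainder: −24x⁴ + 53x³ − 17x² + 35x + 56.
Step 5: lead(−24x⁴ + 53x³ − 17x² + 35x + 56) ÷ lead(D) = −24x⁴ ÷ 3x = −8x³. Subtract (−8x³)·D = −24x⁴ + 56x³. Remainder: −3x³ − 17x² + 35x + 56.
Step 6: lead(−3x³ − 17x² + 35x + 56) ÷ lead(D) = −3x³ ÷ 3x = −x². Subtract (−x²)·D = −3x³ + 7x². Remainder: −24x² + 35x + 56.
Step 7: lead(−24x² + 35x + 56) ÷ lead(D) = −24x² ÷ 3x = −8x. Subtract (−8x)·D = −24x² + 56x. Remainder: −21x + 56.
Step 8: lead(−21x + 56) ÷ lead(D) = −21x ÷ 3x = −7. Subtract (−7)·D = −21x + 49. Remainder: 7.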